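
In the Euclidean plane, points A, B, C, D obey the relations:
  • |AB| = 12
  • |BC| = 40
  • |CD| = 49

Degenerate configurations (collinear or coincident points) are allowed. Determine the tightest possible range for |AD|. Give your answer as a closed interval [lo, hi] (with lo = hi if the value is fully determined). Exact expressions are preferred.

|AB| ∈ {12}
|BC| ∈ {40}
|CD| ∈ {49}
|AC| ∈ [28, 52]
|BD| ∈ [9, 89]
|AD| ∈ [0, 101]

|AD| ∈ [0, 101]  (≈ [0.0000, 101.0000])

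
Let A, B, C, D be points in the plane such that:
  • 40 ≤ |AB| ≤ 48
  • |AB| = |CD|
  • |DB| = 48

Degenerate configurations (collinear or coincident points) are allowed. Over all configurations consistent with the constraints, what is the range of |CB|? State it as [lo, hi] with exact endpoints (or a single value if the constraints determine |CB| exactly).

|CB| ∈ [0, 96]  (≈ [0.0000, 96.0000])

|AB| ∈ [40, 48]
|BD| ∈ {48}
|CD| ∈ [40, 48]
|AD| ∈ [0, 96]
|BC| ∈ [0, 96]
|AC| ∈ [0, 144]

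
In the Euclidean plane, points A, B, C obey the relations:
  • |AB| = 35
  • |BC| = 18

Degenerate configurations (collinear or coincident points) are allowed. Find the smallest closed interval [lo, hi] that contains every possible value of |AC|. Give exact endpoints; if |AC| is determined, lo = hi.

|AB| ∈ {35}
|BC| ∈ {18}
|AC| ∈ [17, 53]

|AC| ∈ [17, 53]  (≈ [17.0000, 53.0000])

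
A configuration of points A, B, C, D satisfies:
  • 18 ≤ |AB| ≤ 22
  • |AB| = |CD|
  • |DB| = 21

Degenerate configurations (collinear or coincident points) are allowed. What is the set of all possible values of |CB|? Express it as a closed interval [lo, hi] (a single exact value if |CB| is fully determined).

|CB| ∈ [0, 43]  (≈ [0.0000, 43.0000])

|AB| ∈ [18, 22]
|BD| ∈ {21}
|CD| ∈ [18, 22]
|AD| ∈ [0, 43]
|BC| ∈ [0, 43]
|AC| ∈ [0, 65]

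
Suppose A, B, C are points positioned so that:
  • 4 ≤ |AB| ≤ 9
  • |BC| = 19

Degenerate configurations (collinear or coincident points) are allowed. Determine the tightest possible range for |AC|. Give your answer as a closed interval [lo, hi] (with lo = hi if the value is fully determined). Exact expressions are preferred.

|AC| ∈ [10, 28]  (≈ [10.0000, 28.0000])

|AB| ∈ [4, 9]
|BC| ∈ {19}
|AC| ∈ [10, 28]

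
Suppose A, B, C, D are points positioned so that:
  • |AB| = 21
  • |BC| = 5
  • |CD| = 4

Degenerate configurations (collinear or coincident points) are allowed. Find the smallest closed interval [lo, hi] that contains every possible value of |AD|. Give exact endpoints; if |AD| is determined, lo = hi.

|AD| ∈ [12, 30]  (≈ [12.0000, 30.0000])

|AB| ∈ {21}
|BC| ∈ {5}
|CD| ∈ {4}
|AC| ∈ [16, 26]
|BD| ∈ [1, 9]
|AD| ∈ [12, 30]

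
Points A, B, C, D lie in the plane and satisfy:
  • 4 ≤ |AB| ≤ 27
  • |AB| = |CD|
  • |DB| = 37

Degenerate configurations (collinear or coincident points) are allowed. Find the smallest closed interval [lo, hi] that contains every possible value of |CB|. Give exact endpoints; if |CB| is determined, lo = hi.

|CB| ∈ [10, 64]  (≈ [10.0000, 64.0000])

|AB| ∈ [4, 27]
|BD| ∈ {37}
|CD| ∈ [4, 27]
|AD| ∈ [10, 64]
|BC| ∈ [10, 64]
|AC| ∈ [0, 91]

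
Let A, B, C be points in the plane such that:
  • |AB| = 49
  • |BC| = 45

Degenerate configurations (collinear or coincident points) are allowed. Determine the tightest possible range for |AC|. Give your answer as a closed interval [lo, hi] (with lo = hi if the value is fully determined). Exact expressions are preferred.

|AC| ∈ [4, 94]  (≈ [4.0000, 94.0000])

|AB| ∈ {49}
|BC| ∈ {45}
|AC| ∈ [4, 94]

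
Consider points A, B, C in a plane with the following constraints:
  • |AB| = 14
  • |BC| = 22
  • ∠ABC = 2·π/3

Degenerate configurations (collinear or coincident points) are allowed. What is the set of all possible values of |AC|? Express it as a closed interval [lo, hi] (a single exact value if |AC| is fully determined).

|AC| = 2·√(247)  (≈ 31.4325)

|AB| ∈ {14}
|BC| ∈ {22}
|AC| ∈ {2·√(247)}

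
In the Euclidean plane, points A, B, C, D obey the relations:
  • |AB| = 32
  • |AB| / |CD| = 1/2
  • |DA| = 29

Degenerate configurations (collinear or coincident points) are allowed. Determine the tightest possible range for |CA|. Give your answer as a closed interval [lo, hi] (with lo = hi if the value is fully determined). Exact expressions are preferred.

|CA| ∈ [35, 93]  (≈ [35.0000, 93.0000])

|AB| ∈ {32}
|AD| ∈ {29}
|CD| ∈ {64}
|BD| ∈ [3, 61]
|AC| ∈ [35, 93]
|BC| ∈ [3, 125]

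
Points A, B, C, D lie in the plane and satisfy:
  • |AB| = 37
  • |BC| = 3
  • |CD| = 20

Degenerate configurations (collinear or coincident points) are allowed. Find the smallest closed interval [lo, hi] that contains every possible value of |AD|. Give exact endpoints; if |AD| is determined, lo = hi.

|AD| ∈ [14, 60]  (≈ [14.0000, 60.0000])

|AB| ∈ {37}
|BC| ∈ {3}
|CD| ∈ {20}
|AC| ∈ [34, 40]
|BD| ∈ [17, 23]
|AD| ∈ [14, 60]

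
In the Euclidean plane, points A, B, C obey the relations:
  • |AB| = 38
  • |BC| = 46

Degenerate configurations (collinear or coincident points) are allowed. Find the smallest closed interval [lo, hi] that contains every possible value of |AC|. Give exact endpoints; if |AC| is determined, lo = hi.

|AC| ∈ [8, 84]  (≈ [8.0000, 84.0000])

|AB| ∈ {38}
|BC| ∈ {46}
|AC| ∈ [8, 84]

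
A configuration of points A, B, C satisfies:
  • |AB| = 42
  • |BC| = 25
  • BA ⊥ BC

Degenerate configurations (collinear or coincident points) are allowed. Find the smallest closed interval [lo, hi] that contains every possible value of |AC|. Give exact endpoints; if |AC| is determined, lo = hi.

|AB| ∈ {42}
|BC| ∈ {25}
|AC| ∈ {√(2389)}

|AC| = √(2389)  (≈ 48.8774)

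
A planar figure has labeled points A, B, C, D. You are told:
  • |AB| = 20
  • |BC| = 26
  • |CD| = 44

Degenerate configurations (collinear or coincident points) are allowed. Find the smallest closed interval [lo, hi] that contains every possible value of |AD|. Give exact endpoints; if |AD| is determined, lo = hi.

|AB| ∈ {20}
|BC| ∈ {26}
|CD| ∈ {44}
|AC| ∈ [6, 46]
|BD| ∈ [18, 70]
|AD| ∈ [0, 90]

|AD| ∈ [0, 90]  (≈ [0.0000, 90.0000])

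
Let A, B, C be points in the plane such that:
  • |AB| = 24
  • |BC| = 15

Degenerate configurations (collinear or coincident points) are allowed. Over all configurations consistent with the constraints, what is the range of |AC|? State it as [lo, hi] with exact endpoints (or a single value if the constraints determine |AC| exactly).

|AC| ∈ [9, 39]  (≈ [9.0000, 39.0000])

|AB| ∈ {24}
|BC| ∈ {15}
|AC| ∈ [9, 39]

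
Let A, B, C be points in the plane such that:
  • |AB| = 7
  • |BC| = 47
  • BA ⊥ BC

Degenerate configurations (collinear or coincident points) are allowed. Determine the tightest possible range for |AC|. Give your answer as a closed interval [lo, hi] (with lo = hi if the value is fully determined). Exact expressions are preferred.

|AC| = √(2258)  (≈ 47.5184)

|AB| ∈ {7}
|BC| ∈ {47}
|AC| ∈ {√(2258)}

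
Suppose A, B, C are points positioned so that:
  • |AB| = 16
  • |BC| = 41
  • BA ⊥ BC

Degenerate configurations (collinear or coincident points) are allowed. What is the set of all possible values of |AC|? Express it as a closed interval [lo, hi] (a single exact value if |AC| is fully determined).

|AB| ∈ {16}
|BC| ∈ {41}
|AC| ∈ {√(1937)}

|AC| = √(1937)  (≈ 44.0114)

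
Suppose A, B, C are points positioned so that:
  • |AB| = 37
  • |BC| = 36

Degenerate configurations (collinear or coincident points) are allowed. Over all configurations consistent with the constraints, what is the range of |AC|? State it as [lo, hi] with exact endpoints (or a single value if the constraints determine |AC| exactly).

|AC| ∈ [1, 73]  (≈ [1.0000, 73.0000])

|AB| ∈ {37}
|BC| ∈ {36}
|AC| ∈ [1, 73]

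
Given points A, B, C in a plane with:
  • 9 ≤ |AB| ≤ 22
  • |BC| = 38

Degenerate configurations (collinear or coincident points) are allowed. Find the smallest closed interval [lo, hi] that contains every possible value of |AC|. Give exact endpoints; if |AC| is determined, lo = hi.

|AC| ∈ [16, 60]  (≈ [16.0000, 60.0000])

|AB| ∈ [9, 22]
|BC| ∈ {38}
|AC| ∈ [16, 60]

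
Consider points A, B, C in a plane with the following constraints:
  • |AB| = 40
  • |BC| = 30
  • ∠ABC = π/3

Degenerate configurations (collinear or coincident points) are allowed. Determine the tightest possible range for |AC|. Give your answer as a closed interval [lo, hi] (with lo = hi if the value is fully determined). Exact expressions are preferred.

|AB| ∈ {40}
|BC| ∈ {30}
|AC| ∈ {10·√(13)}

|AC| = 10·√(13)  (≈ 36.0555)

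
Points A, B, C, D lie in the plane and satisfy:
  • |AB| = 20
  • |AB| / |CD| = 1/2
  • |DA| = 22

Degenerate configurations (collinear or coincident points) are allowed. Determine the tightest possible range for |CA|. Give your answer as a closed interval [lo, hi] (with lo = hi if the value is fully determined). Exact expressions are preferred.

|CA| ∈ [18, 62]  (≈ [18.0000, 62.0000])

|AB| ∈ {20}
|AD| ∈ {22}
|CD| ∈ {40}
|BD| ∈ [2, 42]
|AC| ∈ [18, 62]
|BC| ∈ [0, 82]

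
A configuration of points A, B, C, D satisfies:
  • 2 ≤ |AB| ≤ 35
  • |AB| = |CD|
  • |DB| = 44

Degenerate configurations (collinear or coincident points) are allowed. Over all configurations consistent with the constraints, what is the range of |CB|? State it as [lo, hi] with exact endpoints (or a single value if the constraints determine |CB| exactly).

|AB| ∈ [2, 35]
|BD| ∈ {44}
|CD| ∈ [2, 35]
|AD| ∈ [9, 79]
|BC| ∈ [9, 79]
|AC| ∈ [0, 114]

|CB| ∈ [9, 79]  (≈ [9.0000, 79.0000])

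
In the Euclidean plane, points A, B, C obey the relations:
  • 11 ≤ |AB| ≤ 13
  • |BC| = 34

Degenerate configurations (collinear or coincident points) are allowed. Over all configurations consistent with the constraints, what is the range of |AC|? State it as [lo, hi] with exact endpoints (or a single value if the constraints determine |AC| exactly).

|AB| ∈ [11, 13]
|BC| ∈ {34}
|AC| ∈ [21, 47]

|AC| ∈ [21, 47]  (≈ [21.0000, 47.0000])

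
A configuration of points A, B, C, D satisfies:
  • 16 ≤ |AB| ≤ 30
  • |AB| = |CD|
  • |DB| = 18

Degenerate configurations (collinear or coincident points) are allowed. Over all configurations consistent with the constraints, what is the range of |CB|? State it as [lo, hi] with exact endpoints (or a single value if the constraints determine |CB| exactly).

|AB| ∈ [16, 30]
|BD| ∈ {18}
|CD| ∈ [16, 30]
|AD| ∈ [0, 48]
|BC| ∈ [0, 48]
|AC| ∈ [0, 78]

|CB| ∈ [0, 48]  (≈ [0.0000, 48.0000])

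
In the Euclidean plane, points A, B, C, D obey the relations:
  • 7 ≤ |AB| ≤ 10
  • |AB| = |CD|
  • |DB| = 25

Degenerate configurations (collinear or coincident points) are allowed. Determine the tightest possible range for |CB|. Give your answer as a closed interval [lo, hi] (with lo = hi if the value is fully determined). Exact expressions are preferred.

|CB| ∈ [15, 35]  (≈ [15.0000, 35.0000])

|AB| ∈ [7, 10]
|BD| ∈ {25}
|CD| ∈ [7, 10]
|AD| ∈ [15, 35]
|BC| ∈ [15, 35]
|AC| ∈ [5, 45]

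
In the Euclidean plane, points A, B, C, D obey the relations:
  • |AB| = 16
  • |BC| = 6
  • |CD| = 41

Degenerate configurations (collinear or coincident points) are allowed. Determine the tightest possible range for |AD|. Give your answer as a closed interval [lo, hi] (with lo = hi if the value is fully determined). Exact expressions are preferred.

|AB| ∈ {16}
|BC| ∈ {6}
|CD| ∈ {41}
|AC| ∈ [10, 22]
|BD| ∈ [35, 47]
|AD| ∈ [19, 63]

|AD| ∈ [19, 63]  (≈ [19.0000, 63.0000])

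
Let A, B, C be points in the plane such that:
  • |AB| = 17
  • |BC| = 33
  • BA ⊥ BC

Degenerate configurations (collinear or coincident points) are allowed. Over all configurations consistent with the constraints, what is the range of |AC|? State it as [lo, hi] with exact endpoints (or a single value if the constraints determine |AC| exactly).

|AC| = √(1378)  (≈ 37.1214)

|AB| ∈ {17}
|BC| ∈ {33}
|AC| ∈ {√(1378)}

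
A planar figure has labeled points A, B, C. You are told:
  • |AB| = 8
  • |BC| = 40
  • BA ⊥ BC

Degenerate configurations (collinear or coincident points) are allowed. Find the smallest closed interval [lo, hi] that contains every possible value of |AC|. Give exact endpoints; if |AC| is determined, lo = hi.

|AC| = 8·√(26)  (≈ 40.7922)

|AB| ∈ {8}
|BC| ∈ {40}
|AC| ∈ {8·√(26)}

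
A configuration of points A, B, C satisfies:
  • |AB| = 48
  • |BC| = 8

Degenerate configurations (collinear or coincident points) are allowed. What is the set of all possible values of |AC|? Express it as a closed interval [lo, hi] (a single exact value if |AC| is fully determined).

|AB| ∈ {48}
|BC| ∈ {8}
|AC| ∈ [40, 56]

|AC| ∈ [40, 56]  (≈ [40.0000, 56.0000])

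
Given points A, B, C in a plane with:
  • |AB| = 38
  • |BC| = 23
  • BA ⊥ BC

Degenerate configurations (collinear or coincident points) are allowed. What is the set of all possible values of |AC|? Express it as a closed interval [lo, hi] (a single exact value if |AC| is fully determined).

|AB| ∈ {38}
|BC| ∈ {23}
|AC| ∈ {√(1973)}

|AC| = √(1973)  (≈ 44.4185)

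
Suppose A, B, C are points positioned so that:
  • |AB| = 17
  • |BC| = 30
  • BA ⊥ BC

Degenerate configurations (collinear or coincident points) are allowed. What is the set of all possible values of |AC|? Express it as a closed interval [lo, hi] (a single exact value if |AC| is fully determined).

|AC| = √(1189)  (≈ 34.4819)

|AB| ∈ {17}
|BC| ∈ {30}
|AC| ∈ {√(1189)}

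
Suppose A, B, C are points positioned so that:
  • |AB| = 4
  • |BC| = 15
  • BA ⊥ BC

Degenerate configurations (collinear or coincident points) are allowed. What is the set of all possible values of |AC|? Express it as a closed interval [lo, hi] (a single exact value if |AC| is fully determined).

|AB| ∈ {4}
|BC| ∈ {15}
|AC| ∈ {√(241)}

|AC| = √(241)  (≈ 15.5242)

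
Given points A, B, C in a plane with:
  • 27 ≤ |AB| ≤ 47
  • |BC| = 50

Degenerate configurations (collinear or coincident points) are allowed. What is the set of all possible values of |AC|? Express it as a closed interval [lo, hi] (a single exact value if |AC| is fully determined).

|AC| ∈ [3, 97]  (≈ [3.0000, 97.0000])

|AB| ∈ [27, 47]
|BC| ∈ {50}
|AC| ∈ [3, 97]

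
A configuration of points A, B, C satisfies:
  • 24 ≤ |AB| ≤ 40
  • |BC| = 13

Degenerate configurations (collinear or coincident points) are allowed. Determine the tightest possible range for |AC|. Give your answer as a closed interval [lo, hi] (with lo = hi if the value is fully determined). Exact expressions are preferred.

|AC| ∈ [11, 53]  (≈ [11.0000, 53.0000])

|AB| ∈ [24, 40]
|BC| ∈ {13}
|AC| ∈ [11, 53]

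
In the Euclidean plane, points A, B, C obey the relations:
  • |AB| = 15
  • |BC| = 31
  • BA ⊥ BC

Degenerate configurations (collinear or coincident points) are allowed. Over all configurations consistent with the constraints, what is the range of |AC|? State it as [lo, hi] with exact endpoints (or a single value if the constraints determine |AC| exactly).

|AC| = √(1186)  (≈ 34.4384)

|AB| ∈ {15}
|BC| ∈ {31}
|AC| ∈ {√(1186)}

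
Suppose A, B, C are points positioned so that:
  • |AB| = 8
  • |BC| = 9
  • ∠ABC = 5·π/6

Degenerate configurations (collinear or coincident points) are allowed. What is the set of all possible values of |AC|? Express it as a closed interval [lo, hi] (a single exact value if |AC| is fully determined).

|AB| ∈ {8}
|BC| ∈ {9}
|AC| ∈ {√(72·√(3) + 145)}

|AC| = √(72·√(3) + 145)  (≈ 16.4228)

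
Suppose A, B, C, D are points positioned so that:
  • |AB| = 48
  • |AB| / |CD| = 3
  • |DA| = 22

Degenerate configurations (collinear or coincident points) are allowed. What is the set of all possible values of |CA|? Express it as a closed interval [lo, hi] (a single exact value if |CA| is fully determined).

|AB| ∈ {48}
|AD| ∈ {22}
|CD| ∈ {16}
|BD| ∈ [26, 70]
|AC| ∈ [6, 38]
|BC| ∈ [10, 86]

|CA| ∈ [6, 38]  (≈ [6.0000, 38.0000])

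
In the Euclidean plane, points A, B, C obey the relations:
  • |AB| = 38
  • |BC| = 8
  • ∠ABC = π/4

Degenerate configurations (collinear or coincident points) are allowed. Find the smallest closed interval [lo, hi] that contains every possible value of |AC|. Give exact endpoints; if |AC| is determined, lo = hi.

|AC| = 2·√(377 - 76·√(2))  (≈ 32.8341)

|AB| ∈ {38}
|BC| ∈ {8}
|AC| ∈ {2·√(377 - 76·√(2))}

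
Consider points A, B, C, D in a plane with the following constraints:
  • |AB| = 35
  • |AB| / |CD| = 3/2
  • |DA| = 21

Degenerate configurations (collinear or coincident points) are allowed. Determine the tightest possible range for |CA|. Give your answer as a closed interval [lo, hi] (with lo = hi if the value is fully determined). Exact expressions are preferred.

|CA| ∈ [7/3, 133/3]  (≈ [2.3333, 44.3333])

|AB| ∈ {35}
|AD| ∈ {21}
|CD| ∈ {70/3}
|BD| ∈ [14, 56]
|AC| ∈ [7/3, 133/3]
|BC| ∈ [0, 238/3]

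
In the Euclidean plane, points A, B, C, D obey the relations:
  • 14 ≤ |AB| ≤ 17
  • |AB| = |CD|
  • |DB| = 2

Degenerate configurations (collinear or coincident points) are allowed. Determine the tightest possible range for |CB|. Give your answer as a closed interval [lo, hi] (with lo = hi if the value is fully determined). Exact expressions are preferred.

|AB| ∈ [14, 17]
|BD| ∈ {2}
|CD| ∈ [14, 17]
|AD| ∈ [12, 19]
|BC| ∈ [12, 19]
|AC| ∈ [0, 36]

|CB| ∈ [12, 19]  (≈ [12.0000, 19.0000])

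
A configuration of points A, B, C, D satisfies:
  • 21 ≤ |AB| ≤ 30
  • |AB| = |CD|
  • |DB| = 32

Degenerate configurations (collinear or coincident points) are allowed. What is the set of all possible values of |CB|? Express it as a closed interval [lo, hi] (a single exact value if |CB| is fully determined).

|CB| ∈ [2, 62]  (≈ [2.0000, 62.0000])

|AB| ∈ [21, 30]
|BD| ∈ {32}
|CD| ∈ [21, 30]
|AD| ∈ [2, 62]
|BC| ∈ [2, 62]
|AC| ∈ [0, 92]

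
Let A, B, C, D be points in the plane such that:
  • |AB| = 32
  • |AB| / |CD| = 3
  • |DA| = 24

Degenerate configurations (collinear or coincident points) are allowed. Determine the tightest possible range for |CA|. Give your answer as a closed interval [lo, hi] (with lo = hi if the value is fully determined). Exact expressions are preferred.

|CA| ∈ [40/3, 104/3]  (≈ [13.3333, 34.6667])

|AB| ∈ {32}
|AD| ∈ {24}
|CD| ∈ {32/3}
|BD| ∈ [8, 56]
|AC| ∈ [40/3, 104/3]
|BC| ∈ [0, 200/3]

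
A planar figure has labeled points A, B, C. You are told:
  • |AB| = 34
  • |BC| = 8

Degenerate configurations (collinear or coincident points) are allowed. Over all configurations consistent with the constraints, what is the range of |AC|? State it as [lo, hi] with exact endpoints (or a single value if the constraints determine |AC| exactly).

|AB| ∈ {34}
|BC| ∈ {8}
|AC| ∈ [26, 42]

|AC| ∈ [26, 42]  (≈ [26.0000, 42.0000])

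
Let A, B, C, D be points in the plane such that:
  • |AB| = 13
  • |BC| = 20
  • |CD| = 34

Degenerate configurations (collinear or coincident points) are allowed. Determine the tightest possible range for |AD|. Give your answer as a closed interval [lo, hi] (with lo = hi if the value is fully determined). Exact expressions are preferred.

|AB| ∈ {13}
|BC| ∈ {20}
|CD| ∈ {34}
|AC| ∈ [7, 33]
|BD| ∈ [14, 54]
|AD| ∈ [1, 67]

|AD| ∈ [1, 67]  (≈ [1.0000, 67.0000])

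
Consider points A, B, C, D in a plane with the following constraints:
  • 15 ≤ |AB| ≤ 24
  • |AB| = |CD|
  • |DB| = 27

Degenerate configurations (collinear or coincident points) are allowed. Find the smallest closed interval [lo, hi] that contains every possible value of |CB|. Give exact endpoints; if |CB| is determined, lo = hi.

|CB| ∈ [3, 51]  (≈ [3.0000, 51.0000])

|AB| ∈ [15, 24]
|BD| ∈ {27}
|CD| ∈ [15, 24]
|AD| ∈ [3, 51]
|BC| ∈ [3, 51]
|AC| ∈ [0, 75]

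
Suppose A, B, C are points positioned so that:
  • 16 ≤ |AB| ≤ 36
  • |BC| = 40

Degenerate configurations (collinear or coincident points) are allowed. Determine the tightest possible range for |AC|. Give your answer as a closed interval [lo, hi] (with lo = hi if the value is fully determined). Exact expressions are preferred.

|AB| ∈ [16, 36]
|BC| ∈ {40}
|AC| ∈ [4, 76]

|AC| ∈ [4, 76]  (≈ [4.0000, 76.0000])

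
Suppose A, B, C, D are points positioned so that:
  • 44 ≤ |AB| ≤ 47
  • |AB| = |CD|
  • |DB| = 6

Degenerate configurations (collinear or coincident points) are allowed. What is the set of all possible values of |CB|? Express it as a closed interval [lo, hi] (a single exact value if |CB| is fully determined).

|AB| ∈ [44, 47]
|BD| ∈ {6}
|CD| ∈ [44, 47]
|AD| ∈ [38, 53]
|BC| ∈ [38, 53]
|AC| ∈ [0, 100]

|CB| ∈ [38, 53]  (≈ [38.0000, 53.0000])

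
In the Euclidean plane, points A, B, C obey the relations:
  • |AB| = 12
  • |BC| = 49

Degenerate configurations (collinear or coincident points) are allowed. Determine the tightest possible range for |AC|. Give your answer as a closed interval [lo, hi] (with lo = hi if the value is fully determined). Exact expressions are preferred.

|AB| ∈ {12}
|BC| ∈ {49}
|AC| ∈ [37, 61]

|AC| ∈ [37, 61]  (≈ [37.0000, 61.0000])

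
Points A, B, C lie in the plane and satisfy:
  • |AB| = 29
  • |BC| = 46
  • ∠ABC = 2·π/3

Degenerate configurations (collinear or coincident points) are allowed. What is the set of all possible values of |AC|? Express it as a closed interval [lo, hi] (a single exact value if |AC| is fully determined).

|AC| = √(4291)  (≈ 65.5057)

|AB| ∈ {29}
|BC| ∈ {46}
|AC| ∈ {√(4291)}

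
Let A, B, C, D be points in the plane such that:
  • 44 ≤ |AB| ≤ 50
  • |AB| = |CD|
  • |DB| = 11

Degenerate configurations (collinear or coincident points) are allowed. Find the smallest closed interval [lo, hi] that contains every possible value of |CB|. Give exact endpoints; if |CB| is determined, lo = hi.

|AB| ∈ [44, 50]
|BD| ∈ {11}
|CD| ∈ [44, 50]
|AD| ∈ [33, 61]
|BC| ∈ [33, 61]
|AC| ∈ [0, 111]

|CB| ∈ [33, 61]  (≈ [33.0000, 61.0000])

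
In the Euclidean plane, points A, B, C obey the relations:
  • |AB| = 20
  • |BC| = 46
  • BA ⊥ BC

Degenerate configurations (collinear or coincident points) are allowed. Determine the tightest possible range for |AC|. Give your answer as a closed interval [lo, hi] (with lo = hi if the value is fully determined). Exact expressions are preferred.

|AC| = 2·√(629)  (≈ 50.1597)

|AB| ∈ {20}
|BC| ∈ {46}
|AC| ∈ {2·√(629)}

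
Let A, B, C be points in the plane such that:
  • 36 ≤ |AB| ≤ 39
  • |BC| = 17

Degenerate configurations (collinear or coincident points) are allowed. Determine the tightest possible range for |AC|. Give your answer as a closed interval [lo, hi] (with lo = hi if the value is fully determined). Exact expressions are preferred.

|AC| ∈ [19, 56]  (≈ [19.0000, 56.0000])

|AB| ∈ [36, 39]
|BC| ∈ {17}
|AC| ∈ [19, 56]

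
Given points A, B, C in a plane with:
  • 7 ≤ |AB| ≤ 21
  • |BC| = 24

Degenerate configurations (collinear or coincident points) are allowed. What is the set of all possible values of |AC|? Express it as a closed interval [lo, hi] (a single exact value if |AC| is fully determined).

|AB| ∈ [7, 21]
|BC| ∈ {24}
|AC| ∈ [3, 45]

|AC| ∈ [3, 45]  (≈ [3.0000, 45.0000])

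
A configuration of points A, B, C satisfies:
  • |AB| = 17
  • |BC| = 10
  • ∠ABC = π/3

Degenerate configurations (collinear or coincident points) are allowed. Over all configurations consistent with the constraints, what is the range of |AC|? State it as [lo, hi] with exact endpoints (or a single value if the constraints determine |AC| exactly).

|AC| = √(219)  (≈ 14.7986)

|AB| ∈ {17}
|BC| ∈ {10}
|AC| ∈ {√(219)}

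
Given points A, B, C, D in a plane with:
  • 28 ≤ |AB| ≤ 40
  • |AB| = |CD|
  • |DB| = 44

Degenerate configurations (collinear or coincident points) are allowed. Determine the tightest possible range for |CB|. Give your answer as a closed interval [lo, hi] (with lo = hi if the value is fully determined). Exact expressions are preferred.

|AB| ∈ [28, 40]
|BD| ∈ {44}
|CD| ∈ [28, 40]
|AD| ∈ [4, 84]
|BC| ∈ [4, 84]
|AC| ∈ [0, 124]

|CB| ∈ [4, 84]  (≈ [4.0000, 84.0000])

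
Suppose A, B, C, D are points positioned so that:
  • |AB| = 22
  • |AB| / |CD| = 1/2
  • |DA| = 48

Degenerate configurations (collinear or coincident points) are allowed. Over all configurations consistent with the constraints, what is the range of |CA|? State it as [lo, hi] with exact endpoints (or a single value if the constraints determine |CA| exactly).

|AB| ∈ {22}
|AD| ∈ {48}
|CD| ∈ {44}
|BD| ∈ [26, 70]
|AC| ∈ [4, 92]
|BC| ∈ [0, 114]

|CA| ∈ [4, 92]  (≈ [4.0000, 92.0000])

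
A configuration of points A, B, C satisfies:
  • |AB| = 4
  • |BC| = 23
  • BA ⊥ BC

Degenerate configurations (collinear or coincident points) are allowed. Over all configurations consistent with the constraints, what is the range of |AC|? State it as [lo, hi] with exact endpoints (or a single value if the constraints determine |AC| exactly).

|AB| ∈ {4}
|BC| ∈ {23}
|AC| ∈ {√(545)}

|AC| = √(545)  (≈ 23.3452)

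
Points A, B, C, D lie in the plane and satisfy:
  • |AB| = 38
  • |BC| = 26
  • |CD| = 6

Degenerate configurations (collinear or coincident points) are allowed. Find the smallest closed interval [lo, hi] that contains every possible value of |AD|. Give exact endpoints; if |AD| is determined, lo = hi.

|AD| ∈ [6, 70]  (≈ [6.0000, 70.0000])

|AB| ∈ {38}
|BC| ∈ {26}
|CD| ∈ {6}
|AC| ∈ [12, 64]
|BD| ∈ [20, 32]
|AD| ∈ [6, 70]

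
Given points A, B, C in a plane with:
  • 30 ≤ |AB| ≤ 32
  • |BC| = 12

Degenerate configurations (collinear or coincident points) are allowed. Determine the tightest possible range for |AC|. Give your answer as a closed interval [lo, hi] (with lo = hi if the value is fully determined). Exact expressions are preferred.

|AC| ∈ [18, 44]  (≈ [18.0000, 44.0000])

|AB| ∈ [30, 32]
|BC| ∈ {12}
|AC| ∈ [18, 44]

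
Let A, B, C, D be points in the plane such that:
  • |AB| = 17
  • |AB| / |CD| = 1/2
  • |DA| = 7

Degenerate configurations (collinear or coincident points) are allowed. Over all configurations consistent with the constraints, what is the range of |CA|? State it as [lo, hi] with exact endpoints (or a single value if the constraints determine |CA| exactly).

|CA| ∈ [27, 41]  (≈ [27.0000, 41.0000])

|AB| ∈ {17}
|AD| ∈ {7}
|CD| ∈ {34}
|BD| ∈ [10, 24]
|AC| ∈ [27, 41]
|BC| ∈ [10, 58]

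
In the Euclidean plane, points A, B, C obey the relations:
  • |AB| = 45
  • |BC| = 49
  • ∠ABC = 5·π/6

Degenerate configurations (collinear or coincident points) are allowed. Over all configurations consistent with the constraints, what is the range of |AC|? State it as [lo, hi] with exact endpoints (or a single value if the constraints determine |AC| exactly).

|AC| = √(2205·√(3) + 4426)  (≈ 90.8029)

|AB| ∈ {45}
|BC| ∈ {49}
|AC| ∈ {√(2205·√(3) + 4426)}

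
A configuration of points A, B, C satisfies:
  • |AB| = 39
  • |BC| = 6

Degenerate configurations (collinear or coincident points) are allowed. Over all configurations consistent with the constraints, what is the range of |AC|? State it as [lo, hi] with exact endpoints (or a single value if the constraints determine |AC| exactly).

|AB| ∈ {39}
|BC| ∈ {6}
|AC| ∈ [33, 45]

|AC| ∈ [33, 45]  (≈ [33.0000, 45.0000])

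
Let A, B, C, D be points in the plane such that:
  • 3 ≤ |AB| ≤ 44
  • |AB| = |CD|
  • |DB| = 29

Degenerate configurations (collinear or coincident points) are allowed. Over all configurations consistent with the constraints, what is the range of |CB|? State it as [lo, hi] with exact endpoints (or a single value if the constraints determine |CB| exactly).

|CB| ∈ [0, 73]  (≈ [0.0000, 73.0000])

|AB| ∈ [3, 44]
|BD| ∈ {29}
|CD| ∈ [3, 44]
|AD| ∈ [0, 73]
|BC| ∈ [0, 73]
|AC| ∈ [0, 117]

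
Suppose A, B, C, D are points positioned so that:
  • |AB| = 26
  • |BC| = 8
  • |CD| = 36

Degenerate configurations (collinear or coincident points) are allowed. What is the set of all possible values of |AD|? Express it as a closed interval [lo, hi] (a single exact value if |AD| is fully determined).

|AD| ∈ [2, 70]  (≈ [2.0000, 70.0000])

|AB| ∈ {26}
|BC| ∈ {8}
|CD| ∈ {36}
|AC| ∈ [18, 34]
|BD| ∈ [28, 44]
|AD| ∈ [2, 70]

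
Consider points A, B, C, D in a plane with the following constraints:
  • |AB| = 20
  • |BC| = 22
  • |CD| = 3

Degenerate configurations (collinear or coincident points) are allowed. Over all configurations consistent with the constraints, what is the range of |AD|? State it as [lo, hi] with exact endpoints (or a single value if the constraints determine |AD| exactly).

|AD| ∈ [0, 45]  (≈ [0.0000, 45.0000])

|AB| ∈ {20}
|BC| ∈ {22}
|CD| ∈ {3}
|AC| ∈ [2, 42]
|BD| ∈ [19, 25]
|AD| ∈ [0, 45]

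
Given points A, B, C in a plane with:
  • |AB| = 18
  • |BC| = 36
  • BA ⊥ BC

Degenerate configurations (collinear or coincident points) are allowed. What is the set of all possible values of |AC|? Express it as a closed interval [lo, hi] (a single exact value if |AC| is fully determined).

|AC| = 18·√(5)  (≈ 40.2492)

|AB| ∈ {18}
|BC| ∈ {36}
|AC| ∈ {18·√(5)}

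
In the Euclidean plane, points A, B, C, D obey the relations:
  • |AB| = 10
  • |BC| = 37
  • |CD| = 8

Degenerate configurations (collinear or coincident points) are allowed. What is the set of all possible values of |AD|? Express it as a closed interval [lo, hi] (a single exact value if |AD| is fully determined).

|AB| ∈ {10}
|BC| ∈ {37}
|CD| ∈ {8}
|AC| ∈ [27, 47]
|BD| ∈ [29, 45]
|AD| ∈ [19, 55]

|AD| ∈ [19, 55]  (≈ [19.0000, 55.0000])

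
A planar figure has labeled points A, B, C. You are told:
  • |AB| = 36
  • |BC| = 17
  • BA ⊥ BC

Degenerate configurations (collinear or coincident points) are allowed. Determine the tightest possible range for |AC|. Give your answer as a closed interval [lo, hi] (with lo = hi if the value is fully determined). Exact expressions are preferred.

|AC| = √(1585)  (≈ 39.8121)

|AB| ∈ {36}
|BC| ∈ {17}
|AC| ∈ {√(1585)}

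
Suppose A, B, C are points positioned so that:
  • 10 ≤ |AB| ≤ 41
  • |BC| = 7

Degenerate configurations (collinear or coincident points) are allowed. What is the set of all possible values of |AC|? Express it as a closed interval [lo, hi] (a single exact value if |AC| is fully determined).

|AC| ∈ [3, 48]  (≈ [3.0000, 48.0000])

|AB| ∈ [10, 41]
|BC| ∈ {7}
|AC| ∈ [3, 48]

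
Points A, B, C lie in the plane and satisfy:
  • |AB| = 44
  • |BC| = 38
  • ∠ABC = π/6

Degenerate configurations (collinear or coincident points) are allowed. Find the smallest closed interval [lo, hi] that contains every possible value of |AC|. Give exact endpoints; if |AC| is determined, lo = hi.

|AB| ∈ {44}
|BC| ∈ {38}
|AC| ∈ {2·√(845 - 418·√(3))}

|AC| = 2·√(845 - 418·√(3))  (≈ 22.0003)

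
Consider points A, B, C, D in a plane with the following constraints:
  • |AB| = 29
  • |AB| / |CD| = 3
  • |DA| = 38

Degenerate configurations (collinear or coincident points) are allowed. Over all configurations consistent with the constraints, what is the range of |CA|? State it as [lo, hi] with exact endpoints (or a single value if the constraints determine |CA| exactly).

|AB| ∈ {29}
|AD| ∈ {38}
|CD| ∈ {29/3}
|BD| ∈ [9, 67]
|AC| ∈ [85/3, 143/3]
|BC| ∈ [0, 230/3]

|CA| ∈ [85/3, 143/3]  (≈ [28.3333, 47.6667])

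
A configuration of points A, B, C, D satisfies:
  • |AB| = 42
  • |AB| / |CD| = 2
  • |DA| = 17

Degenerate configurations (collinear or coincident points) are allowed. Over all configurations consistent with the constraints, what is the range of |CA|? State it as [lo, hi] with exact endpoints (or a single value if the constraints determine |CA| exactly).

|AB| ∈ {42}
|AD| ∈ {17}
|CD| ∈ {21}
|BD| ∈ [25, 59]
|AC| ∈ [4, 38]
|BC| ∈ [4, 80]

|CA| ∈ [4, 38]  (≈ [4.0000, 38.0000])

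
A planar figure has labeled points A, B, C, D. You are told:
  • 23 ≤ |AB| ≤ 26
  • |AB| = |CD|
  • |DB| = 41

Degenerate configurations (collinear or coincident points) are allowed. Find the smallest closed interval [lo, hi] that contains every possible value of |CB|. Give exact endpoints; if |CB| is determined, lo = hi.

|CB| ∈ [15, 67]  (≈ [15.0000, 67.0000])

|AB| ∈ [23, 26]
|BD| ∈ {41}
|CD| ∈ [23, 26]
|AD| ∈ [15, 67]
|BC| ∈ [15, 67]
|AC| ∈ [0, 93]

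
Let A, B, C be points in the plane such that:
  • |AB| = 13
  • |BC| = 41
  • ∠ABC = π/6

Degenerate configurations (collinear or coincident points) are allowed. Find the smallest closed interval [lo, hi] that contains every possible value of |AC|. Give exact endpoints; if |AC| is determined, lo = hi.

|AC| = √(1850 - 533·√(3))  (≈ 30.4437)

|AB| ∈ {13}
|BC| ∈ {41}
|AC| ∈ {√(1850 - 533·√(3))}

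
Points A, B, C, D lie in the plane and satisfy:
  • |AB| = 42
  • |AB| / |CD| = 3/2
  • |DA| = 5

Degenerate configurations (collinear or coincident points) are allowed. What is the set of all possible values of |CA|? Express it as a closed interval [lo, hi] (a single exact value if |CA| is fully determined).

|CA| ∈ [23, 33]  (≈ [23.0000, 33.0000])

|AB| ∈ {42}
|AD| ∈ {5}
|CD| ∈ {28}
|BD| ∈ [37, 47]
|AC| ∈ [23, 33]
|BC| ∈ [9, 75]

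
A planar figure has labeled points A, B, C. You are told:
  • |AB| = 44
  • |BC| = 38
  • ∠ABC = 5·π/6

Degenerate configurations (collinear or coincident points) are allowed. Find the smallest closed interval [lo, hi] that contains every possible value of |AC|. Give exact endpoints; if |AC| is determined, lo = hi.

|AB| ∈ {44}
|BC| ∈ {38}
|AC| ∈ {2·√(418·√(3) + 845)}

|AC| = 2·√(418·√(3) + 845)  (≈ 79.2211)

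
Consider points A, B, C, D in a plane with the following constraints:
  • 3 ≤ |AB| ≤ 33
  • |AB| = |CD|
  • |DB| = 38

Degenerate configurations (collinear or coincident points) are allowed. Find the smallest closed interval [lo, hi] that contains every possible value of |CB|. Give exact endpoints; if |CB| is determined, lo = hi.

|AB| ∈ [3, 33]
|BD| ∈ {38}
|CD| ∈ [3, 33]
|AD| ∈ [5, 71]
|BC| ∈ [5, 71]
|AC| ∈ [0, 104]

|CB| ∈ [5, 71]  (≈ [5.0000, 71.0000])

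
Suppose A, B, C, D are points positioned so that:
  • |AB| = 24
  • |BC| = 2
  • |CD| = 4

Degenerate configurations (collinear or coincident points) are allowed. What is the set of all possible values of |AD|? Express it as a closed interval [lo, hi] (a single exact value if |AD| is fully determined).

|AB| ∈ {24}
|BC| ∈ {2}
|CD| ∈ {4}
|AC| ∈ [22, 26]
|BD| ∈ [2, 6]
|AD| ∈ [18, 30]

|AD| ∈ [18, 30]  (≈ [18.0000, 30.0000])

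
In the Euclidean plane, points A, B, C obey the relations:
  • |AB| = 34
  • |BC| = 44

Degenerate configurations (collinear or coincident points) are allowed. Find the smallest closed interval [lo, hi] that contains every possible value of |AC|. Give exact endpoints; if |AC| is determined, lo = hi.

|AB| ∈ {34}
|BC| ∈ {44}
|AC| ∈ [10, 78]

|AC| ∈ [10, 78]  (≈ [10.0000, 78.0000])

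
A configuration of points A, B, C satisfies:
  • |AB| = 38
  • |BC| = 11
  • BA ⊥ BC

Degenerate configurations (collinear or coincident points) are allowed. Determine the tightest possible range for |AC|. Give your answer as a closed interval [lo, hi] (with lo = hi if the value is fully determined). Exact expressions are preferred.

|AB| ∈ {38}
|BC| ∈ {11}
|AC| ∈ {√(1565)}

|AC| = √(1565)  (≈ 39.5601)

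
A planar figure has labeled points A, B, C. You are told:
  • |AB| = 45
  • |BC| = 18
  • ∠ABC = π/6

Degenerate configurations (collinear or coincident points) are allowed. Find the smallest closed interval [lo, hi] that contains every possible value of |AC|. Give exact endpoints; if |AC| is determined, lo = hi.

|AC| = 9·√(29 - 10·√(3))  (≈ 30.7577)

|AB| ∈ {45}
|BC| ∈ {18}
|AC| ∈ {9·√(29 - 10·√(3))}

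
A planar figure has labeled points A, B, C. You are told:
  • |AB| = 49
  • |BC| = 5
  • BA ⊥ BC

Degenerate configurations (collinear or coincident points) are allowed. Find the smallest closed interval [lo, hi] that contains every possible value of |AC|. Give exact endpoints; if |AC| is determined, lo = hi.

|AB| ∈ {49}
|BC| ∈ {5}
|AC| ∈ {√(2426)}

|AC| = √(2426)  (≈ 49.2544)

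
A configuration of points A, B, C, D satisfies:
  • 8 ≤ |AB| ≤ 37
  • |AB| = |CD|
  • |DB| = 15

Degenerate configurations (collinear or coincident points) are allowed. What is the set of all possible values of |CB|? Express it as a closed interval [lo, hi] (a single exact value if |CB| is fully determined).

|CB| ∈ [0, 52]  (≈ [0.0000, 52.0000])

|AB| ∈ [8, 37]
|BD| ∈ {15}
|CD| ∈ [8, 37]
|AD| ∈ [0, 52]
|BC| ∈ [0, 52]
|AC| ∈ [0, 89]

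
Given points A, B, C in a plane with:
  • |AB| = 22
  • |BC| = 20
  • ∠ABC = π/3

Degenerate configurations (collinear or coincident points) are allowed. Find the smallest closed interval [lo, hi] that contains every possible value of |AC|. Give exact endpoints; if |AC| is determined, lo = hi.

|AC| = 2·√(111)  (≈ 21.0713)

|AB| ∈ {22}
|BC| ∈ {20}
|AC| ∈ {2·√(111)}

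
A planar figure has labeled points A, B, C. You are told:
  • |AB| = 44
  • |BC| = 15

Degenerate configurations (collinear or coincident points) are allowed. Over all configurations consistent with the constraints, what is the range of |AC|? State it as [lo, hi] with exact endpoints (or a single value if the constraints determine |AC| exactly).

|AB| ∈ {44}
|BC| ∈ {15}
|AC| ∈ [29, 59]

|AC| ∈ [29, 59]  (≈ [29.0000, 59.0000])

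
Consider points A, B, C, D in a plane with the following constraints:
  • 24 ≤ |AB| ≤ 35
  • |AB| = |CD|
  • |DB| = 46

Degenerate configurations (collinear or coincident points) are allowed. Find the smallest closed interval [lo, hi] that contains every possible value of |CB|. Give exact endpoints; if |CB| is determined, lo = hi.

|CB| ∈ [11, 81]  (≈ [11.0000, 81.0000])

|AB| ∈ [24, 35]
|BD| ∈ {46}
|CD| ∈ [24, 35]
|AD| ∈ [11, 81]
|BC| ∈ [11, 81]
|AC| ∈ [0, 116]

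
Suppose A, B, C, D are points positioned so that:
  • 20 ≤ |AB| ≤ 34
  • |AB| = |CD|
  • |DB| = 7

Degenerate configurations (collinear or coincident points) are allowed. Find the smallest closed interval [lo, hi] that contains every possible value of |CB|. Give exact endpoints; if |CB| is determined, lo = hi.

|CB| ∈ [13, 41]  (≈ [13.0000, 41.0000])

|AB| ∈ [20, 34]
|BD| ∈ {7}
|CD| ∈ [20, 34]
|AD| ∈ [13, 41]
|BC| ∈ [13, 41]
|AC| ∈ [0, 75]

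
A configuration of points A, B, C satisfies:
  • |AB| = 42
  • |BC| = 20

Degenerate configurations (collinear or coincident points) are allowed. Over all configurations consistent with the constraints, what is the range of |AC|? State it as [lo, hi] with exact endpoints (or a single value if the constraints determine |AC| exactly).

|AC| ∈ [22, 62]  (≈ [22.0000, 62.0000])

|AB| ∈ {42}
|BC| ∈ {20}
|AC| ∈ [22, 62]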